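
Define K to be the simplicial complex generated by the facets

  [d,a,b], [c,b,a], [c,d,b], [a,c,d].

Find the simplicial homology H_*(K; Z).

We work with the vertex ordering a < b < c < d. The simplices of K, each written with vertices in increasing order, are:

  0-simplices (4): a, b, c, d
  1-simplices (6): ab, ac, ad, bc, bd, cd
  2-simplices (4): abc, abd, acd, bcd

Hence C_0 ≅ Z^4, C_1 ≅ Z^6, C_2 ≅ Z^4.

Boundary ∂_1: C_1 → C_0 sends each edge [p,q] (with p < q) to q − p.
The resulting 4×6 matrix has rank 3, and its Smith normal form has invariant factors (1,1,1).

The boundary map ∂_2: C_2 → C_1 acts by ∂[p,q,r] = [q,r] − [p,r] + [p,q]. For instance
  ∂bcd = cd − bd + bc,
  ∂abc = bc − ac + ab.
As a 6×4 matrix over Z this has rank 3, with invariant factors (1,1,1).

Computing H_k = (kernel of ∂_k) / (image of ∂_{k+1}):

  H_0: rank C_0 − rank ∂_1 = 4 − 3 = 1, and the invariant factors of ∂_1 are all 1, so H_0 ≅ Z.
  H_1: rank ker ∂_1 − rank ∂_2 = (6 − 3) − 3 = 0, and the invariant factors of ∂_2 are all 1, so H_1 ≅ 0.
  H_2: rank ker ∂_2 − rank ∂_3 = (4 − 3) − 0 = 1, and there is no ∂_3, so H_2 ≅ Z.

H_0 ≅ Z,  H_1 = 0,  H_2 ≅ Z.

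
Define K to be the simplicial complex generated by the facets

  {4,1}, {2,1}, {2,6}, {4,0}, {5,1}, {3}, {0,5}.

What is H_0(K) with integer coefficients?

Order the vertices as 0 < 1 < 2 < 3 < 4 < 5 < 6. Listing each simplex with vertices in this order, K has dimension 1 with simplices:

  0-simplices (7): [0], [1], [2], [3], [4], [5], [6]
  1-simplices (6): [0,4], [0,5], [1,2], [1,4], [1,5], [2,6]

Hence C_0 ≅ Z^7, C_1 ≅ Z^6.

Boundary ∂_1: C_1 → C_0 maps an edge to its endpoints' difference, ∂[p,q] = q − p.
The 7×6 boundary matrix has rank 5 and Smith normal form diag(1,1,1,1,1).

Now H_k = ker ∂_k / im ∂_{k+1}, so:

  H_0: rank C_0 − rank ∂_1 = 7 − 5 = 2, and the invariant factors of ∂_1 are all 1, so H_0 = Z^2.

H_0 ≅ Z^2.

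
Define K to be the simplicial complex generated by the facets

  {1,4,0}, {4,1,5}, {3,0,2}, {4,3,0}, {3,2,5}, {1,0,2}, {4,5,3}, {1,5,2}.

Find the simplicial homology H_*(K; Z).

H_0 ≅ Z,  H_1 = 0,  H_2 ≅ Z.

We work with the vertex ordering 0 < 1 < 2 < 3 < 4 < 5. The simplices of K, each written with vertices in increasing order, are:

  0-simplices (6): [0], [1], [2], [3], [4], [5]
  1-simplices (12): [0,1], [0,2], [0,3], [0,4], [1,2], [1,4], [1,5], [2,3], [2,5], [3,4], [3,5], [4,5]
  2-simplices (8): [0,1,2], [0,1,4], [0,2,3], [0,3,4], [1,2,5], [1,4,5], [2,3,5], [3,4,5]

so the chain groups are C_0 ≅ Z^6, C_1 ≅ Z^12, C_2 ≅ Z^8.

Boundary ∂_1: C_1 → C_0 sends each edge [p,q] (with p < q) to q − p.
The resulting 6×12 matrix has rank 5, and its Smith normal form has invariant factors (1,1,1,1,1).

∂_2: C_2 → C_1 maps a triangle to the signed sum of its edges. For instance
  ∂[1,2,5] = [2,5] − [1,5] + [1,2],
  ∂[1,4,5] = [4,5] − [1,5] + [1,4].
The resulting 12×8 matrix has rank 7, and its Smith normal form has invariant factors (1,1,1,1,1,1,1).

Now H_k = ker ∂_k / im ∂_{k+1}, so:

  H_0: rank C_0 − rank ∂_1 = 6 − 5 = 1, and the invariant factors of ∂_1 are all 1, so H_0 = Z.
  H_1: rank ker ∂_1 − rank ∂_2 = (12 − 5) − 7 = 0, and the invariant factors of ∂_2 are all 1, so H_1 = 0.
  H_2: rank ker ∂_2 − rank ∂_3 = (8 − 7) − 0 = 1, and there is no ∂_3, so H_2 = Z.

As a check, the Euler characteristic is 6 − 12 + 8 = 2, which agrees with 1 − 0 + 1 = 2.
(K is a triangulation of the 2-sphere S^2.)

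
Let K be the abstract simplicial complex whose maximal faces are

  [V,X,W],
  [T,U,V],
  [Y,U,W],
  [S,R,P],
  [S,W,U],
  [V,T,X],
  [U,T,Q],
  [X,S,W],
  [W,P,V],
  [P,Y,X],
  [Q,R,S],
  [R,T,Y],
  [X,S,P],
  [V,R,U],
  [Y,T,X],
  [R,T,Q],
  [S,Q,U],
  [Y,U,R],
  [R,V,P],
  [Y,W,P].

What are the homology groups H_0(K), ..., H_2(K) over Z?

H_0 ≅ Z,  H_1 ≅ Z ⊕ Z/2,  H_2 = 0.

K has 10 vertices, 30 edges, 20 triangles.
rank ∂_0 = 0, rank ∂_1 = 9 ⇒ b_0 = 10 − 0 − 9 = 1; all invariant factors of ∂_1 are 1 so no torsion. So H_0 = Z.
rank ∂_1 = 9, rank ∂_2 = 20 ⇒ b_1 = 30 − 9 − 20 = 1; ∂_2 has invariant factor(s) [2] giving torsion. So H_1 = Z ⊕ Z/2.
rank ∂_2 = 20, rank ∂_3 = 0 ⇒ b_2 = 20 − 20 − 0 = 0. So H_2 = 0.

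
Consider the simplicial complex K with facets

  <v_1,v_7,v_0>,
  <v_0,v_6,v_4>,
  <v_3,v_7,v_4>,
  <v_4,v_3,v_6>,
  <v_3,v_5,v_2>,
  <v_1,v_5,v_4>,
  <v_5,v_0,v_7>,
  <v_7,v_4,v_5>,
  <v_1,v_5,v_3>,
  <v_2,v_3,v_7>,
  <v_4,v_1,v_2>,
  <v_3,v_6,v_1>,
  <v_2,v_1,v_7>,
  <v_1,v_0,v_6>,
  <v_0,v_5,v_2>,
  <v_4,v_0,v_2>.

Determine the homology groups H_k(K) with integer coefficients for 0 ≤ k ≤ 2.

Fix the vertex order v_0 < v_1 < v_2 < v_3 < v_4 < v_5 < v_6 < v_7 and write every simplex with vertices in increasing order. Then dim K = 2 and the simplices of K are:

  0-simplices (8): [v_0], [v_1], [v_2], [v_3], [v_4], [v_5], [v_6], [v_7]
  1-simplices (24): (24 of them)
  2-simplices (16): (16 of them)

giving chain groups C_0 ≅ Z^8, C_1 ≅ Z^24, C_2 ≅ Z^16.

∂_1: C_1 → C_0 is given by ∂[p,q] = [q] − [p]. For instance
  ∂[v_1,v_3] = [v_3] − [v_1].
The 8×24 boundary matrix has rank 7 and Smith normal form diag(1,1,1,1,1,1,1).

∂_2: C_2 → C_1 maps a triangle to the signed sum of its edges. For instance
  ∂[v_2,v_3,v_5] = [v_3,v_5] − [v_2,v_5] + [v_2,v_3],
  ∂[v_2,v_3,v_7] = [v_3,v_7] − [v_2,v_7] + [v_2,v_3].
The resulting 24×16 matrix has rank 15, and its Smith normal form has invariant factors (1,1,1,1,1,1,1,1,1,1,1,1,1,1,1).

Computing H_k = (kernel of ∂_k) / (image of ∂_{k+1}):

  H_0: rank C_0 − rank ∂_1 = 8 − 7 = 1, and the invariant factors of ∂_1 are all 1, so H_0 ≅ Z.
  H_1: rank ker ∂_1 − rank ∂_2 = (24 − 7) − 15 = 2, and the invariant factors of ∂_2 are all 1, so H_1 ≅ Z^2.
  H_2: rank ker ∂_2 − rank ∂_3 = (16 − 15) − 0 = 1, and there is no ∂_3, so H_2 ≅ Z.

H_0 ≅ Z,  H_1 ≅ Z^2,  H_2 ≅ Z.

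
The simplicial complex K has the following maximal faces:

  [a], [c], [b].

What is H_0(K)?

Order the vertices as a < b < c. Listing each simplex with vertices in this order, K has dimension 0 with simplices:

  0-simplices (3): a, b, c

so the chain groups are C_0 ≅ Z^3.

From H_k ≅ ker(∂_k) / im(∂_{k+1}) we obtain:

  H_0: rank C_0 − rank ∂_1 = 3 − 0 = 3, and there is no ∂_1, so H_0 = Z^3.

H_0 = Z^3.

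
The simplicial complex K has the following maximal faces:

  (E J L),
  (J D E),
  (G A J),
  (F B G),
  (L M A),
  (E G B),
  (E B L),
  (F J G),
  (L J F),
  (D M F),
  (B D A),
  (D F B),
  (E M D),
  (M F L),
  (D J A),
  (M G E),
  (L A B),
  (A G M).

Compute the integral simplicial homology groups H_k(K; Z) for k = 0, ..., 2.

H_0 = Z,  H_1 = Z^2,  H_2 = Z.

K has 9 vertices, 27 edges, 18 triangles.
rank ∂_0 = 0, rank ∂_1 = 8 ⇒ b_0 = 9 − 0 − 8 = 1; all invariant factors of ∂_1 are 1 so no torsion. So H_0 = Z.
rank ∂_1 = 8, rank ∂_2 = 17 ⇒ b_1 = 27 − 8 − 17 = 2; all invariant factors of ∂_2 are 1 so no torsion. So H_1 = Z^2.
rank ∂_2 = 17, rank ∂_3 = 0 ⇒ b_2 = 18 − 17 − 0 = 1. So H_2 = Z.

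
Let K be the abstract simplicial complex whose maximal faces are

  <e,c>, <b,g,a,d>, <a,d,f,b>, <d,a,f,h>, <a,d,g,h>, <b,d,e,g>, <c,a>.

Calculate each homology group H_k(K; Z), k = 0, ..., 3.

Order the vertices as a < b < c < d < e < f < g < h. Listing each simplex with vertices in this order, K has dimension 3 with simplices:

  0-simplices (8): a, b, c, d, e, f, g, h
  1-simplices (18): ab, ac, ad, af, ag, ah, bd, be, bf, bg, ce, de, df, dg, dh, eg, fh, gh
  2-simplices (15): abd, abf, abg, adf, adg, adh, afh, agh, bde, bdf, bdg, beg, deg, dfh, dgh
  3-simplices (5): abdf, abdg, adfh, adgh, bdeg

Hence C_0 ≅ Z^8, C_1 ≅ Z^18, C_2 ≅ Z^15, C_3 ≅ Z^5.

Boundary ∂_1: C_1 → C_0 maps an edge to its endpoints' difference, ∂[p,q] = q − p. For instance
  ∂fh = h − f.
The resulting 8×18 matrix has rank 7, and its Smith normal form has invariant factors (1,1,1,1,1,1,1).

Boundary ∂_2: C_2 → C_1 maps a triangle to the signed sum of its edges. For instance
  ∂adg = dg − ag + ad,
  ∂bdf = df − bf + bd.
The 18×15 boundary matrix has rank 10 and Smith normal form diag(1,1,1,1,1,1,1,1,1,1).

∂_3: C_3 → C_2 sends each 3-simplex σ to the alternating sum Σ_i (−1)^i (σ with its i-th vertex removed). For instance
  ∂abdf = bdf − adf + abf − abd,
  ∂abdg = bdg − adg + abg − abd.
This gives a 15×5 integer matrix of rank 5; reducing to Smith normal form yields diagonal entries (1,1,1,1,1).

Reading off H_k = ker ∂_k / im ∂_{k+1}:

  H_0: rank C_0 − rank ∂_1 = 8 − 7 = 1, and the invariant factors of ∂_1 are all 1, so H_0 ≅ Z.
  H_1: rank ker ∂_1 − rank ∂_2 = (18 − 7) − 10 = 1, and the invariant factors of ∂_2 are all 1, so H_1 ≅ Z.
  H_2: rank ker ∂_2 − rank ∂_3 = (15 − 10) − 5 = 0, and the invariant factors of ∂_3 are all 1, so H_2 ≅ 0.
  H_3: rank ker ∂_3 − rank ∂_4 = (5 − 5) − 0 = 0, and there is no ∂_4, so H_3 ≅ 0.

H_0 = Z,  H_1 = Z,  H_2 = 0,  H_3 = 0.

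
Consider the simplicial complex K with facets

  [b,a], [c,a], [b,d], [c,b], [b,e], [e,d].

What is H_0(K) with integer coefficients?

Fix the vertex order a < b < c < d < e and write every simplex with vertices in increasing order. Then dim K = 1 and the simplices of K are:

  0-simplices (5): a, b, c, d, e
  1-simplices (6): ab, ac, bc, bd, be, de

giving chain groups C_0 ≅ Z^5, C_1 ≅ Z^6.

The boundary map ∂_1: C_1 → C_0 is given by ∂[p,q] = [q] − [p]. For instance
  ∂bd = d − b.
As a 5×6 matrix over Z this has rank 4, with invariant factors (1,1,1,1).

Now H_k = ker ∂_k / im ∂_{k+1}, so:

  H_0: rank C_0 − rank ∂_1 = 5 − 4 = 1, and the invariant factors of ∂_1 are all 1, so H_0 ≅ Z.

(K is a triangulation of a wedge of 2 circles.)

H_0 = Z.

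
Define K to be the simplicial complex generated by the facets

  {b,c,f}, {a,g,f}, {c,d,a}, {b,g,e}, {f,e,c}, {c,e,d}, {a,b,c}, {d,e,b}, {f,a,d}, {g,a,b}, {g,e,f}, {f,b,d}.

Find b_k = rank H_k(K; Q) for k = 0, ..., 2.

b_0 = 1, b_1 = 0, b_2 = 0.

Take the total order a < b < c < d < e < f < g on the vertex set. Then K (dimension 2) consists of the simplices:

  0-simplices (7): a, b, c, d, e, f, g
  1-simplices (18): ab, ac, ad, af, ag, bc, bd, be, bf, bg, cd, ce, cf, de, df, ef, eg, fg
  2-simplices (12): abc, abg, acd, adf, afg, bcf, bde, bdf, beg, cde, cef, efg

so the chain groups are C_0 ≅ Z^7, C_1 ≅ Z^18, C_2 ≅ Z^12.

The boundary map ∂_1: C_1 → C_0 is given by ∂[p,q] = [q] − [p].
The resulting 7×18 matrix has rank 6, and its Smith normal form has invariant factors (1,1,1,1,1,1).

∂_2: C_2 → C_1 maps a triangle to the signed sum of its edges. For instance
  ∂cef = ef − cf + ce,
  ∂beg = eg − bg + be.
This gives a 18×12 integer matrix of rank 12; reducing to Smith normal form yields diagonal entries (1,1,1,1,1,1,1,1,1,1,1,2).

Computing H_k = (kernel of ∂_k) / (image of ∂_{k+1}):

  H_0: rank C_0 − rank ∂_1 = 7 − 6 = 1, and the invariant factors of ∂_1 are all 1, so H_0 = Z.
  H_1: rank ker ∂_1 − rank ∂_2 = (18 − 6) − 12 = 0, and ∂_2 has invariant factor 2 > 1, so H_1 = Z_2.
  H_2: rank ker ∂_2 − rank ∂_3 = (12 − 12) − 0 = 0, and there is no ∂_3, so H_2 = 0.

As a check, the Euler characteristic is 7 − 18 + 12 = 1, which agrees with 1 − 0 + 0 = 1.

Hence the Betti numbers are b_0 = 1, b_1 = 0, b_2 = 0.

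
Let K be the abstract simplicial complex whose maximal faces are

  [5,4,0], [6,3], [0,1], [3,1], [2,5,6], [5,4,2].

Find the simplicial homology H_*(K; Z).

H_0 = Z,  H_1 = Z,  H_2 = 0.

Order the vertices as 0 < 1 < 2 < 3 < 4 < 5 < 6. Listing each simplex with vertices in this order, K has dimension 2 with simplices:

  0-simplices (7): [0], [1], [2], [3], [4], [5], [6]
  1-simplices (10): [0,1], [0,4], [0,5], [1,3], [2,4], [2,5], [2,6], [3,6], [4,5], [5,6]
  2-simplices (3): [0,4,5], [2,4,5], [2,5,6]

giving chain groups C_0 ≅ Z^7, C_1 ≅ Z^10, C_2 ≅ Z^3.

The boundary map ∂_1: C_1 → C_0 maps an edge to its endpoints' difference, ∂[p,q] = q − p. For instance
  ∂[5,6] = [6] − [5].
The resulting 7×10 matrix has rank 6, and its Smith normal form has invariant factors (1,1,1,1,1,1).

Boundary ∂_2: C_2 → C_1 sends each 2-simplex [p,q,r] to [q,r] − [p,r] + [p,q]. For instance
  ∂[2,5,6] = [5,6] − [2,6] + [2,5],
  ∂[0,4,5] = [4,5] − [0,5] + [0,4].
The resulting 10×3 matrix has rank 3, and its Smith normal form has invariant factors (1,1,1).

Computing H_k = (kernel of ∂_k) / (image of ∂_{k+1}):

  H_0: rank C_0 − rank ∂_1 = 7 − 6 = 1, and the invariant factors of ∂_1 are all 1, so H_0 = Z.
  H_1: rank ker ∂_1 − rank ∂_2 = (10 − 6) − 3 = 1, and the invariant factors of ∂_2 are all 1, so H_1 = Z.
  H_2: rank ker ∂_2 − rank ∂_3 = (3 − 3) − 0 = 0, and there is no ∂_3, so H_2 = 0.

As a check, the Euler characteristic is 7 − 10 + 3 = 0, which agrees with 1 − 1 + 0 = 0.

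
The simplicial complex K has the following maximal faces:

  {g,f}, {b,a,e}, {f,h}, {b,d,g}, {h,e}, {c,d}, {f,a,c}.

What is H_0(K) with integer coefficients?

H_0 ≅ Z.

Order the vertices as a < b < c < d < e < f < g < h. Listing each simplex with vertices in this order, K has dimension 2 with simplices:

  0-simplices (8): a, b, c, d, e, f, g, h
  1-simplices (13): ab, ac, ae, af, bd, be, bg, cd, cf, dg, eh, fg, fh
  2-simplices (3): abe, acf, bdg

giving chain groups C_0 ≅ Z^8, C_1 ≅ Z^13, C_2 ≅ Z^3.

Boundary ∂_1: C_1 → C_0 sends each edge [p,q] (with p < q) to q − p.
This gives a 8×13 integer matrix of rank 7; reducing to Smith normal form yields diagonal entries (1,1,1,1,1,1,1).

The boundary map ∂_2: C_2 → C_1 maps a triangle to the signed sum of its edges. For instance
  ∂bdg = dg − bg + bd,
  ∂acf = cf − af + ac.
The 13×3 boundary matrix has rank 3 and Smith normal form diag(1,1,1).

Now H_k = ker ∂_k / im ∂_{k+1}, so:

  H_0: rank C_0 − rank ∂_1 = 8 − 7 = 1, and the invariant factors of ∂_1 are all 1, so H_0 ≅ Z.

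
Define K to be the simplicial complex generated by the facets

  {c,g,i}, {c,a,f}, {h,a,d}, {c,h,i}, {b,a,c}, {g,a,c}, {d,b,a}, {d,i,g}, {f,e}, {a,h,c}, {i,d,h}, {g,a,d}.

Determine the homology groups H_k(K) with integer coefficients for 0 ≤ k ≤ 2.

Fix the vertex order a < b < c < d < e < f < g < h < i and write every simplex with vertices in increasing order. Then dim K = 2 and the simplices of K are:

  0-simplices (9): a, b, c, d, e, f, g, h, i
  1-simplices (18): ab, ac, ad, af, ag, ah, bc, bd, cf, cg, ch, ci, dg, dh, di, ef, gi, hi
  2-simplices (11): abc, abd, acf, acg, ach, adg, adh, cgi, chi, dgi, dhi

so the chain groups are C_0 ≅ Z^9, C_1 ≅ Z^18, C_2 ≅ Z^11.

Boundary ∂_1: C_1 → C_0 sends each edge [p,q] (with p < q) to q − p. For instance
  ∂bd = d − b.
As a 9×18 matrix over Z this has rank 8, with invariant factors (1,1,1,1,1,1,1,1).

Boundary ∂_2: C_2 → C_1 acts by ∂[p,q,r] = [q,r] − [p,r] + [p,q]. For instance
  ∂dgi = gi − di + dg,
  ∂dhi = hi − di + dh.
The 18×11 boundary matrix has rank 10 and Smith normal form diag(1,1,1,1,1,1,1,1,1,1).

Now H_k = ker ∂_k / im ∂_{k+1}, so:

  H_0: rank C_0 − rank ∂_1 = 9 − 8 = 1, and the invariant factors of ∂_1 are all 1, so H_0 ≅ Z.
  H_1: rank ker ∂_1 − rank ∂_2 = (18 − 8) − 10 = 0, and the invariant factors of ∂_2 are all 1, so H_1 ≅ 0.
  H_2: rank ker ∂_2 − rank ∂_3 = (11 − 10) − 0 = 1, and there is no ∂_3, so H_2 ≅ Z.

As a check, the Euler characteristic is 9 − 18 + 11 = 2, which agrees with 1 − 0 + 1 = 2.

H_0 ≅ Z,  H_1 = 0,  H_2 ≅ Z.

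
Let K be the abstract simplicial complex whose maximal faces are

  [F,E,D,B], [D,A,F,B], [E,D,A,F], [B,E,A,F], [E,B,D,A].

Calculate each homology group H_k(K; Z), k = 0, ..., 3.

H_0 = Z,  H_1 = 0,  H_2 = 0,  H_3 = Z.

K has 5 vertices, 10 edges, 10 triangles, 5 3-simplices.
rank ∂_0 = 0, rank ∂_1 = 4 ⇒ b_0 = 5 − 0 − 4 = 1; all invariant factors of ∂_1 are 1 so no torsion. So H_0 ≅ Z.
rank ∂_1 = 4, rank ∂_2 = 6 ⇒ b_1 = 10 − 4 − 6 = 0; all invariant factors of ∂_2 are 1 so no torsion. So H_1 ≅ 0.
rank ∂_2 = 6, rank ∂_3 = 4 ⇒ b_2 = 10 − 6 − 4 = 0; all invariant factors of ∂_3 are 1 so no torsion. So H_2 ≅ 0.
rank ∂_3 = 4, rank ∂_4 = 0 ⇒ b_3 = 5 − 4 − 0 = 1. So H_3 ≅ Z.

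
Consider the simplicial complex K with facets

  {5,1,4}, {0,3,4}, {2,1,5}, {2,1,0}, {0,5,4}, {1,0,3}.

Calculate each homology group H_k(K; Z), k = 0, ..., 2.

Order the vertices as 0 < 1 < 2 < 3 < 4 < 5. Listing each simplex with vertices in this order, K has dimension 2 with simplices:

  0-simplices (6): [0], [1], [2], [3], [4], [5]
  1-simplices (12): [0,1], [0,2], [0,3], [0,4], [0,5], [1,2], [1,3], [1,4], [1,5], [2,5], [3,4], [4,5]
  2-simplices (6): [0,1,2], [0,1,3], [0,3,4], [0,4,5], [1,2,5], [1,4,5]

Hence C_0 ≅ Z^6, C_1 ≅ Z^12, C_2 ≅ Z^6.

∂_1: C_1 → C_0 is given by ∂[p,q] = [q] − [p].
As a 6×12 matrix over Z this has rank 5, with invariant factors (1,1,1,1,1).

∂_2: C_2 → C_1 maps a triangle to the signed sum of its edges. For instance
  ∂[1,2,5] = [2,5] − [1,5] + [1,2],
  ∂[1,4,5] = [4,5] − [1,5] + [1,4].
The resulting 12×6 matrix has rank 6, and its Smith normal form has invariant factors (1,1,1,1,1,1).

Reading off H_k = ker ∂_k / im ∂_{k+1}:

  H_0: rank C_0 − rank ∂_1 = 6 − 5 = 1, and the invariant factors of ∂_1 are all 1, so H_0 = Z.
  H_1: rank ker ∂_1 − rank ∂_2 = (12 − 5) − 6 = 1, and the invariant factors of ∂_2 are all 1, so H_1 = Z.
  H_2: rank ker ∂_2 − rank ∂_3 = (6 − 6) − 0 = 0, and there is no ∂_3, so H_2 = 0.

As a check, the Euler characteristic is 6 − 12 + 6 = 0, which agrees with 1 − 1 + 0 = 0.

H_0 ≅ Z,  H_1 ≅ Z,  H_2 = 0.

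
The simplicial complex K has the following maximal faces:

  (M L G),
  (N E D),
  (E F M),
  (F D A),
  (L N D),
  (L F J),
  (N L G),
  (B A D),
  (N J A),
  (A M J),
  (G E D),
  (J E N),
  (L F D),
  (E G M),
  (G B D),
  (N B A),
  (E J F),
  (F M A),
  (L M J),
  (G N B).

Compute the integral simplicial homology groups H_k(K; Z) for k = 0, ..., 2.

H_0 ≅ Z,  H_1 ≅ Z ⊕ Z/2,  H_2 = 0.

Take the total order A < B < D < E < F < G < J < L < M < N on the vertex set. Then K (dimension 2) consists of the simplices:

  0-simplices (10): A, B, D, E, F, G, J, L, M, N
  1-simplices (30): AB, AD, AF, AJ, AM, AN, BD, BG, BN, DE, DF, DG, DL, DN, EF, EG, EJ, EM, EN, FJ, FL, FM, GL, GM, GN, JL, JM, JN, LM, LN
  2-simplices (20): ABD, ABN, ADF, AFM, AJM, AJN, BDG, BGN, DEG, DEN, DFL, DLN, EFJ, EFM, EGM, EJN, FJL, GLM, GLN, JLM

so the chain groups are C_0 ≅ Z^10, C_1 ≅ Z^30, C_2 ≅ Z^20.

Boundary ∂_1: C_1 → C_0 is given by ∂[p,q] = [q] − [p].
The resulting 10×30 matrix has rank 9, and its Smith normal form has invariant factors (1,1,1,1,1,1,1,1,1).

The boundary map ∂_2: C_2 → C_1 acts by ∂[p,q,r] = [q,r] − [p,r] + [p,q]. For instance
  ∂EGM = GM − EM + EG,
  ∂DEN = EN − DN + DE.
The resulting 30×20 matrix has rank 20, and its Smith normal form has invariant factors (1,1,1,1,1,1,1,1,1,1,1,1,1,1,1,1,1,1,1,2).

Now H_k = ker ∂_k / im ∂_{k+1}, so:

  H_0: rank C_0 − rank ∂_1 = 10 − 9 = 1, and the invariant factors of ∂_1 are all 1, so H_0 = Z.
  H_1: rank ker ∂_1 − rank ∂_2 = (30 − 9) − 20 = 1, and ∂_2 has invariant factor 2 > 1, so H_1 = Z ⊕ Z/2.
  H_2: rank ker ∂_2 − rank ∂_3 = (20 − 20) − 0 = 0, and there is no ∂_3, so H_2 = 0.

As a check, the Euler characteristic is 10 − 30 + 20 = 0, which agrees with 1 − 1 + 0 = 0.
(K is a triangulation of the Klein bottle.)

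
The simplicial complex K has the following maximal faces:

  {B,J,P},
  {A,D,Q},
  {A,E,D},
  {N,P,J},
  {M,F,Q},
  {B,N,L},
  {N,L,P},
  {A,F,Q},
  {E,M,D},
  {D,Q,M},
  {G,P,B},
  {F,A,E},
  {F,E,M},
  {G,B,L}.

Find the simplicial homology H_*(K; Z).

Take the total order A < B < D < E < F < G < J < L < M < N < P < Q on the vertex set. Then K (dimension 2) consists of the simplices:

  0-simplices (12): A, B, D, E, F, G, J, L, M, N, P, Q
  1-simplices (24): AD, AE, AF, AQ, BG, BJ, BL, BN, BP, DE, DM, DQ, EF, EM, FM, FQ, GL, GP, JN, JP, LN, LP, MQ, NP
  2-simplices (14): ADE, ADQ, AEF, AFQ, BGL, BGP, BJP, BLN, DEM, DMQ, EFM, FMQ, JNP, LNP

so the chain groups are C_0 ≅ Z^12, C_1 ≅ Z^24, C_2 ≅ Z^14.

Boundary ∂_1: C_1 → C_0 is given by ∂[p,q] = [q] − [p]. For instance
  ∂AE = E − A.
The resulting 12×24 matrix has rank 10, and its Smith normal form has invariant factors (1,1,1,1,1,1,1,1,1,1).

∂_2: C_2 → C_1 maps a triangle to the signed sum of its edges. For instance
  ∂ADE = DE − AE + AD,
  ∂JNP = NP − JP + JN.
As a 24×14 matrix over Z this has rank 13, with invariant factors (1,1,1,1,1,1,1,1,1,1,1,1,1).

Now H_k = ker ∂_k / im ∂_{k+1}, so:

  H_0: rank C_0 − rank ∂_1 = 12 − 10 = 2, and the invariant factors of ∂_1 are all 1, so H_0 ≅ Z^2.
  H_1: rank ker ∂_1 − rank ∂_2 = (24 − 10) − 13 = 1, and the invariant factors of ∂_2 are all 1, so H_1 ≅ Z.
  H_2: rank ker ∂_2 − rank ∂_3 = (14 − 13) − 0 = 1, and there is no ∂_3, so H_2 ≅ Z.

H_0 = Z^2,  H_1 = Z,  H_2 = Z.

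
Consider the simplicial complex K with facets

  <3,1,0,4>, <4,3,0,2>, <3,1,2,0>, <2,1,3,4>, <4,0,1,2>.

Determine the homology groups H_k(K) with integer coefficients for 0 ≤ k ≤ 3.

H_0 ≅ Z,  H_1 = 0,  H_2 = 0,  H_3 ≅ Z.

We work with the vertex ordering 0 < 1 < 2 < 3 < 4. The simplices of K, each written with vertices in increasing order, are:

  0-simplices (5): [0], [1], [2], [3], [4]
  1-simplices (10): [0,1], [0,2], [0,3], [0,4], [1,2], [1,3], [1,4], [2,3], [2,4], [3,4]
  2-simplices (10): [0,1,2], [0,1,3], [0,1,4], [0,2,3], [0,2,4], [0,3,4], [1,2,3], [1,2,4], [1,3,4], [2,3,4]
  3-simplices (5): [0,1,2,3], [0,1,2,4], [0,1,3,4], [0,2,3,4], [1,2,3,4]

Hence C_0 ≅ Z^5, C_1 ≅ Z^10, C_2 ≅ Z^10, C_3 ≅ Z^5.

The boundary map ∂_1: C_1 → C_0 maps an edge to its endpoints' difference, ∂[p,q] = q − p. For instance
  ∂[0,4] = [4] − [0].
This gives a 5×10 integer matrix of rank 4; reducing to Smith normal form yields diagonal entries (1,1,1,1).

The boundary map ∂_2: C_2 → C_1 maps a triangle to the signed sum of its edges. For instance
  ∂[0,2,3] = [2,3] − [0,3] + [0,2],
  ∂[1,3,4] = [3,4] − [1,4] + [1,3].
The resulting 10×10 matrix has rank 6, and its Smith normal form has invariant factors (1,1,1,1,1,1).

∂_3: C_3 → C_2 sends each 3-simplex σ to the alternating sum Σ_i (−1)^i (σ with its i-th vertex removed). For instance
  ∂[0,2,3,4] = [2,3,4] − [0,3,4] + [0,2,4] − [0,2,3],
  ∂[0,1,3,4] = [1,3,4] − [0,3,4] + [0,1,4] − [0,1,3].
The resulting 10×5 matrix has rank 4, and its Smith normal form has invariant factors (1,1,1,1).

Computing H_k = (kernel of ∂_k) / (image of ∂_{k+1}):

  H_0: rank C_0 − rank ∂_1 = 5 − 4 = 1, and the invariant factors of ∂_1 are all 1, so H_0 = Z.
  H_1: rank ker ∂_1 − rank ∂_2 = (10 − 4) − 6 = 0, and the invariant factors of ∂_2 are all 1, so H_1 = 0.
  H_2: rank ker ∂_2 − rank ∂_3 = (10 − 6) − 4 = 0, and the invariant factors of ∂_3 are all 1, so H_2 = 0.
  H_3: rank ker ∂_3 − rank ∂_4 = (5 − 4) − 0 = 1, and there is no ∂_4, so H_3 = Z.

As a check, the Euler characteristic is 5 − 10 + 10 − 5 = 0, which agrees with 1 − 0 + 0 − 1 = 0.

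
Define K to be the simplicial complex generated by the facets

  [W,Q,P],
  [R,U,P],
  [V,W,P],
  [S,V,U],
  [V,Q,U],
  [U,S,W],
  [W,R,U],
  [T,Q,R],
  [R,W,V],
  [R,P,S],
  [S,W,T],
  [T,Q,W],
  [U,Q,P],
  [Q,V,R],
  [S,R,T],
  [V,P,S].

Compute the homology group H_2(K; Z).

H_2 = Z.

We work with the vertex ordering P < Q < R < S < T < U < V < W. The simplices of K, each written with vertices in increasing order, are:

  0-simplices (8): P, Q, R, S, T, U, V, W
  1-simplices (24): PQ, PR, PS, PU, PV, PW, QR, QT, QU, QV, QW, RS, RT, RU, RV, RW, ST, SU, SV, SW, TW, UV, UW, VW
  2-simplices (16): PQU, PQW, PRS, PRU, PSV, PVW, QRT, QRV, QTW, QUV, RST, RUW, RVW, STW, SUV, SUW

Hence C_0 ≅ Z^8, C_1 ≅ Z^24, C_2 ≅ Z^16.

∂_1: C_1 → C_0 maps an edge to its endpoints' difference, ∂[p,q] = q − p. For instance
  ∂RT = T − R.
The 8×24 boundary matrix has rank 7 and Smith normal form diag(1,1,1,1,1,1,1).

∂_2: C_2 → C_1 acts by ∂[p,q,r] = [q,r] − [p,r] + [p,q]. For instance
  ∂SUV = UV − SV + SU,
  ∂STW = TW − SW + ST.
The resulting 24×16 matrix has rank 15, and its Smith normal form has invariant factors (1,1,1,1,1,1,1,1,1,1,1,1,1,1,1).

Computing H_k = (kernel of ∂_k) / (image of ∂_{k+1}):

  H_2: rank ker ∂_2 − rank ∂_3 = (16 − 15) − 0 = 1, and there is no ∂_3, so H_2 = Z.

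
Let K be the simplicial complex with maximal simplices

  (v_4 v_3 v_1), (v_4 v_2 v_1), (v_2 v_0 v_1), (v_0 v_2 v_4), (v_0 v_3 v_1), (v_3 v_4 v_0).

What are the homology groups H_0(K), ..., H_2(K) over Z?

H_0 = Z,  H_1 = 0,  H_2 = Z.

Take the total order v_0 < v_1 < v_2 < v_3 < v_4 on the vertex set. Then K (dimension 2) consists of the simplices:

  0-simplices (5): [v_0], [v_1], [v_2], [v_3], [v_4]
  1-simplices (9): [v_0,v_1], [v_0,v_2], [v_0,v_3], [v_0,v_4], [v_1,v_2], [v_1,v_3], [v_1,v_4], [v_2,v_4], [v_3,v_4]
  2-simplices (6): [v_0,v_1,v_2], [v_0,v_1,v_3], [v_0,v_2,v_4], [v_0,v_3,v_4], [v_1,v_2,v_4], [v_1,v_3,v_4]

Hence C_0 ≅ Z^5, C_1 ≅ Z^9, C_2 ≅ Z^6.

∂_1: C_1 → C_0 is given by ∂[p,q] = [q] − [p].
The resulting 5×9 matrix has rank 4, and its Smith normal form has invariant factors (1,1,1,1).

Boundary ∂_2: C_2 → C_1 sends each 2-simplex [p,q,r] to [q,r] − [p,r] + [p,q]. For instance
  ∂[v_0,v_1,v_2] = [v_1,v_2] − [v_0,v_2] + [v_0,v_1],
  ∂[v_0,v_3,v_4] = [v_3,v_4] − [v_0,v_4] + [v_0,v_3].
The 9×6 boundary matrix has rank 5 and Smith normal form diag(1,1,1,1,1).

Now H_k = ker ∂_k / im ∂_{k+1}, so:

  H_0: rank C_0 − rank ∂_1 = 5 − 4 = 1, and the invariant factors of ∂_1 are all 1, so H_0 ≅ Z.
  H_1: rank ker ∂_1 − rank ∂_2 = (9 − 4) − 5 = 0, and the invariant factors of ∂_2 are all 1, so H_1 ≅ 0.
  H_2: rank ker ∂_2 − rank ∂_3 = (6 − 5) − 0 = 1, and there is no ∂_3, so H_2 ≅ Z.

As a check, the Euler characteristic is 5 − 9 + 6 = 2, which agrees with 1 − 0 + 1 = 2.
(K is a triangulation of the 2-sphere S^2.)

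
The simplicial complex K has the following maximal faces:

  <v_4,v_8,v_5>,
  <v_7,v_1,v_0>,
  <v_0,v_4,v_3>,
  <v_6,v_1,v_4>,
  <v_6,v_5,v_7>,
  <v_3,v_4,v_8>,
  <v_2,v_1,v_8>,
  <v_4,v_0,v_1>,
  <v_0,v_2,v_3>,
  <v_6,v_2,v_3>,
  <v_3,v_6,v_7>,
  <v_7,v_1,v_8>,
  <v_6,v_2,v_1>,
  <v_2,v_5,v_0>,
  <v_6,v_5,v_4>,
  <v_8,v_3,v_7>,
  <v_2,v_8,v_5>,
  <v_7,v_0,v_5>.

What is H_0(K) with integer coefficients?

Order the vertices as v_0 < v_1 < v_2 < v_3 < v_4 < v_5 < v_6 < v_7 < v_8. Listing each simplex with vertices in this order, K has dimension 2 with simplices:

  0-simplices (9): [v_0], [v_1], [v_2], [v_3], [v_4], [v_5], [v_6], [v_7], [v_8]
  1-simplices (27): (27 of them)
  2-simplices (18): (18 of them)

so the chain groups are C_0 ≅ Z^9, C_1 ≅ Z^27, C_2 ≅ Z^18.

∂_1: C_1 → C_0 maps an edge to its endpoints' difference, ∂[p,q] = q − p. For instance
  ∂[v_0,v_3] = [v_3] − [v_0].
The resulting 9×27 matrix has rank 8, and its Smith normal form has invariant factors (1,1,1,1,1,1,1,1).

∂_2: C_2 → C_1 sends each 2-simplex [p,q,r] to [q,r] − [p,r] + [p,q]. For instance
  ∂[v_0,v_3,v_4] = [v_3,v_4] − [v_0,v_4] + [v_0,v_3],
  ∂[v_1,v_4,v_6] = [v_4,v_6] − [v_1,v_6] + [v_1,v_4].
The 27×18 boundary matrix has rank 17 and Smith normal form diag(1,1,1,1,1,1,1,1,1,1,1,1,1,1,1,1,1).

Reading off H_k = ker ∂_k / im ∂_{k+1}:

  H_0: rank C_0 − rank ∂_1 = 9 − 8 = 1, and the invariant factors of ∂_1 are all 1, so H_0 ≅ Z.

H_0 ≅ Z.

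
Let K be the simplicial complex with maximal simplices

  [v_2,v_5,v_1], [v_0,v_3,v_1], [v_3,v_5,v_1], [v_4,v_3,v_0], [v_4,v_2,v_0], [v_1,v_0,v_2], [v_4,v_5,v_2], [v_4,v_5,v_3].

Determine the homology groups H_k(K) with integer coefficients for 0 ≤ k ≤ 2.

H_0 ≅ Z,  H_1 = 0,  H_2 ≅ Z.

We work with the vertex ordering v_0 < v_1 < v_2 < v_3 < v_4 < v_5. The simplices of K, each written with vertices in increasing order, are:

  0-simplices (6): [v_0], [v_1], [v_2], [v_3], [v_4], [v_5]
  1-simplices (12): [v_0,v_1], [v_0,v_2], [v_0,v_3], [v_0,v_4], [v_1,v_2], [v_1,v_3], [v_1,v_5], [v_2,v_4], [v_2,v_5], [v_3,v_4], [v_3,v_5], [v_4,v_5]
  2-simplices (8): [v_0,v_1,v_2], [v_0,v_1,v_3], [v_0,v_2,v_4], [v_0,v_3,v_4], [v_1,v_2,v_5], [v_1,v_3,v_5], [v_2,v_4,v_5], [v_3,v_4,v_5]

Hence C_0 ≅ Z^6, C_1 ≅ Z^12, C_2 ≅ Z^8.

The boundary map ∂_1: C_1 → C_0 sends each edge [p,q] (with p < q) to q − p.
The resulting 6×12 matrix has rank 5, and its Smith normal form has invariant factors (1,1,1,1,1).

The boundary map ∂_2: C_2 → C_1 sends each 2-simplex [p,q,r] to [q,r] − [p,r] + [p,q]. For instance
  ∂[v_0,v_1,v_3] = [v_1,v_3] − [v_0,v_3] + [v_0,v_1],
  ∂[v_0,v_3,v_4] = [v_3,v_4] − [v_0,v_4] + [v_0,v_3].
The 12×8 boundary matrix has rank 7 and Smith normal form diag(1,1,1,1,1,1,1).

Now H_k = ker ∂_k / im ∂_{k+1}, so:

  H_0: rank C_0 − rank ∂_1 = 6 − 5 = 1, and the invariant factors of ∂_1 are all 1, so H_0 = Z.
  H_1: rank ker ∂_1 − rank ∂_2 = (12 − 5) − 7 = 0, and the invariant factors of ∂_2 are all 1, so H_1 = 0.
  H_2: rank ker ∂_2 − rank ∂_3 = (8 − 7) − 0 = 1, and there is no ∂_3, so H_2 = Z.

As a check, the Euler characteristic is 6 − 12 + 8 = 2, which agrees with 1 − 0 + 1 = 2.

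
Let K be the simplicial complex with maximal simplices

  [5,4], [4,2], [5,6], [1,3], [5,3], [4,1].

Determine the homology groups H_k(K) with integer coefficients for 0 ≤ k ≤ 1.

Order the vertices as 1 < 2 < 3 < 4 < 5 < 6. Listing each simplex with vertices in this order, K has dimension 1 with simplices:

  0-simplices (6): [1], [2], [3], [4], [5], [6]
  1-simplices (6): [1,3], [1,4], [2,4], [3,5], [4,5], [5,6]

so the chain groups are C_0 ≅ Z^6, C_1 ≅ Z^6.

Boundary ∂_1: C_1 → C_0 maps an edge to its endpoints' difference, ∂[p,q] = q − p. For instance
  ∂[4,5] = [5] − [4].
As a 6×6 matrix over Z this has rank 5, with invariant factors (1,1,1,1,1).

Computing H_k = (kernel of ∂_k) / (image of ∂_{k+1}):

  H_0: rank C_0 − rank ∂_1 = 6 − 5 = 1, and the invariant factors of ∂_1 are all 1, so H_0 ≅ Z.
  H_1: rank ker ∂_1 − rank ∂_2 = (6 − 5) − 0 = 1, and there is no ∂_2, so H_1 ≅ Z.

H_0 = Z,  H_1 = Z.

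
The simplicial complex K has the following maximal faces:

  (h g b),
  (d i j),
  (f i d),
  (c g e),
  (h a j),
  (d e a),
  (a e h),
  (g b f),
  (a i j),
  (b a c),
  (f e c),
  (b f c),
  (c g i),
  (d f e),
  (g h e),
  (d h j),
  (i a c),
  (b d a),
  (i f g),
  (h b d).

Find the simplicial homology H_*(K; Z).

H_0 ≅ Z,  H_1 ≅ Z ⊕ Z_2,  H_2 = 0.

Order the vertices as a < b < c < d < e < f < g < h < i < j. Listing each simplex with vertices in this order, K has dimension 2 with simplices:

  0-simplices (10): a, b, c, d, e, f, g, h, i, j
  1-simplices (30): ab, ac, ad, ae, ah, ai, aj, bc, bd, bf, bg, bh, ce, cf, cg, ci, de, df, dh, di, dj, ef, eg, eh, fg, fi, gh, gi, hj, ij
  2-simplices (20): abc, abd, aci, ade, aeh, ahj, aij, bcf, bdh, bfg, bgh, cef, ceg, cgi, def, dfi, dhj, dij, egh, fgi

Hence C_0 ≅ Z^10, C_1 ≅ Z^30, C_2 ≅ Z^20.

Boundary ∂_1: C_1 → C_0 sends each edge [p,q] (with p < q) to q − p. For instance
  ∂bf = f − b.
The resulting 10×30 matrix has rank 9, and its Smith normal form has invariant factors (1,1,1,1,1,1,1,1,1).

Boundary ∂_2: C_2 → C_1 acts by ∂[p,q,r] = [q,r] − [p,r] + [p,q]. For instance
  ∂dfi = fi − di + df,
  ∂abd = bd − ad + ab.
This gives a 30×20 integer matrix of rank 20; reducing to Smith normal form yields diagonal entries (1,1,1,1,1,1,1,1,1,1,1,1,1,1,1,1,1,1,1,2).

Reading off H_k = ker ∂_k / im ∂_{k+1}:

  H_0: rank C_0 − rank ∂_1 = 10 − 9 = 1, and the invariant factors of ∂_1 are all 1, so H_0 ≅ Z.
  H_1: rank ker ∂_1 − rank ∂_2 = (30 − 9) − 20 = 1, and ∂_2 has invariant factor 2 > 1, so H_1 ≅ Z ⊕ Z_2.
  H_2: rank ker ∂_2 − rank ∂_3 = (20 − 20) − 0 = 0, and there is no ∂_3, so H_2 ≅ 0.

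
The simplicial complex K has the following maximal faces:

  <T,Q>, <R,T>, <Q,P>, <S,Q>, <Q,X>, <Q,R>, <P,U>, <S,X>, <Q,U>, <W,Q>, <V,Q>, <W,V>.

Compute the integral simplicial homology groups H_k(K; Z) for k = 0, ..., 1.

H_0 ≅ Z,  H_1 ≅ Z^4.

Take the total order P < Q < R < S < T < U < V < W < X on the vertex set. Then K (dimension 1) consists of the simplices:

  0-simplices (9): P, Q, R, S, T, U, V, W, X
  1-simplices (12): PQ, PU, QR, QS, QT, QU, QV, QW, QX, RT, SX, VW

Hence C_0 ≅ Z^9, C_1 ≅ Z^12.

∂_1: C_1 → C_0 is given by ∂[p,q] = [q] − [p]. For instance
  ∂QW = W − Q.
As a 9×12 matrix over Z this has rank 8, with invariant factors (1,1,1,1,1,1,1,1).

Computing H_k = (kernel of ∂_k) / (image of ∂_{k+1}):

  H_0: rank C_0 − rank ∂_1 = 9 − 8 = 1, and the invariant factors of ∂_1 are all 1, so H_0 = Z.
  H_1: rank ker ∂_1 − rank ∂_2 = (12 − 8) − 0 = 4, and there is no ∂_2, so H_1 = Z^4.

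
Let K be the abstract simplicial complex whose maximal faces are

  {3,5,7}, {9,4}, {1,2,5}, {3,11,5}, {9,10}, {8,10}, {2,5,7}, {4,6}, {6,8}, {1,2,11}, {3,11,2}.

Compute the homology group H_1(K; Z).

Order the vertices as 1 < 2 < 3 < 4 < 5 < 6 < 7 < 8 < 9 < 10 < 11. Listing each simplex with vertices in this order, K has dimension 2 with simplices:

  0-simplices (11): [1], [2], [3], [4], [5], [6], [7], [8], [9], [10], [11]
  1-simplices (17): [1,2], [1,5], [1,11], [2,3], [2,5], [2,7], [2,11], [3,5], [3,7], [3,11], [4,6], [4,9], [5,7], [5,11], [6,8], [8,10], [9,10]
  2-simplices (6): [1,2,5], [1,2,11], [2,3,11], [2,5,7], [3,5,7], [3,5,11]

Hence C_0 ≅ Z^11, C_1 ≅ Z^17, C_2 ≅ Z^6.

Boundary ∂_1: C_1 → C_0 maps an edge to its endpoints' difference, ∂[p,q] = q − p. For instance
  ∂[3,11] = [11] − [3].
As a 11×17 matrix over Z this has rank 9, with invariant factors (1,1,1,1,1,1,1,1,1).

Boundary ∂_2: C_2 → C_1 maps a triangle to the signed sum of its edges. For instance
  ∂[3,5,11] = [5,11] − [3,11] + [3,5],
  ∂[1,2,11] = [2,11] − [1,11] + [1,2].
The resulting 17×6 matrix has rank 6, and its Smith normal form has invariant factors (1,1,1,1,1,1).

Now H_k = ker ∂_k / im ∂_{k+1}, so:

  H_1: rank ker ∂_1 − rank ∂_2 = (17 − 9) − 6 = 2, and the invariant factors of ∂_2 are all 1, so H_1 ≅ Z^2.

H_1 = Z^2.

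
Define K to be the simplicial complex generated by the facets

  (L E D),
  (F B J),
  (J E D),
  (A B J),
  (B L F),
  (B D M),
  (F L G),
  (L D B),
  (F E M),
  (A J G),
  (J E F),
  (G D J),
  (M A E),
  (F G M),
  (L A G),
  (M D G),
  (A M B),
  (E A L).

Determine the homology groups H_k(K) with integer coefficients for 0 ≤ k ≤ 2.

K has 9 vertices, 27 edges, 18 triangles.
rank ∂_0 = 0, rank ∂_1 = 8 ⇒ b_0 = 9 − 0 − 8 = 1; all invariant factors of ∂_1 are 1 so no torsion. So H_0 = Z.
rank ∂_1 = 8, rank ∂_2 = 17 ⇒ b_1 = 27 − 8 − 17 = 2; all invariant factors of ∂_2 are 1 so no torsion. So H_1 = Z^2.
rank ∂_2 = 17, rank ∂_3 = 0 ⇒ b_2 = 18 − 17 − 0 = 1. So H_2 = Z.

H_0 ≅ Z,  H_1 ≅ Z^2,  H_2 ≅ Z.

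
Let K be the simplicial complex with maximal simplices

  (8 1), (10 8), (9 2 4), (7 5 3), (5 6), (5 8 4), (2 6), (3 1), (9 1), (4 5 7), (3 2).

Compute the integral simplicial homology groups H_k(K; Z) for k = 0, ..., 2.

H_0 = Z,  H_1 = Z^4,  H_2 = 0.

Fix the vertex order 1 < 2 < 3 < 4 < 5 < 6 < 7 < 8 < 9 < 10 and write every simplex with vertices in increasing order. Then dim K = 2 and the simplices of K are:

  0-simplices (10): [1], [2], [3], [4], [5], [6], [7], [8], [9], [10]
  1-simplices (17): [1,3], [1,8], [1,9], [2,3], [2,4], [2,6], [2,9], [3,5], [3,7], [4,5], [4,7], [4,8], [4,9], [5,6], [5,7], [5,8], [8,10]
  2-simplices (4): [2,4,9], [3,5,7], [4,5,7], [4,5,8]

giving chain groups C_0 ≅ Z^10, C_1 ≅ Z^17, C_2 ≅ Z^4.

The boundary map ∂_1: C_1 → C_0 maps an edge to its endpoints' difference, ∂[p,q] = q − p.
As a 10×17 matrix over Z this has rank 9, with invariant factors (1,1,1,1,1,1,1,1,1).

Boundary ∂_2: C_2 → C_1 maps a triangle to the signed sum of its edges. For instance
  ∂[3,5,7] = [5,7] − [3,7] + [3,5],
  ∂[4,5,8] = [5,8] − [4,8] + [4,5].
The 17×4 boundary matrix has rank 4 and Smith normal form diag(1,1,1,1).

Now H_k = ker ∂_k / im ∂_{k+1}, so:

  H_0: rank C_0 − rank ∂_1 = 10 − 9 = 1, and the invariant factors of ∂_1 are all 1, so H_0 = Z.
  H_1: rank ker ∂_1 − rank ∂_2 = (17 − 9) − 4 = 4, and the invariant factors of ∂_2 are all 1, so H_1 = Z^4.
  H_2: rank ker ∂_2 − rank ∂_3 = (4 − 4) − 0 = 0, and there is no ∂_3, so H_2 = 0.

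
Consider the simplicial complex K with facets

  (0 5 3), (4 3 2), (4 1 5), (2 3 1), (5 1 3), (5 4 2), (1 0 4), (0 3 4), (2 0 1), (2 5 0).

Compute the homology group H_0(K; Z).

H_0 ≅ Z.

K has 6 vertices, 15 edges, 10 triangles.
rank ∂_0 = 0, rank ∂_1 = 5 ⇒ b_0 = 6 − 0 − 5 = 1; all invariant factors of ∂_1 are 1 so no torsion. So H_0 ≅ Z.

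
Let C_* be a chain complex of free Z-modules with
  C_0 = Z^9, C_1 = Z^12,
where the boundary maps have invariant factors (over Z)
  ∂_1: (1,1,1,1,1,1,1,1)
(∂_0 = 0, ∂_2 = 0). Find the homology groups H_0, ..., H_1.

H_0 ≅ Z,  H_1 ≅ Z^4.

H_0: b_0 = 9 − 0 − 8 = 1; torsion from ∂_1 factors > 1: none. So H_0 ≅ Z.
H_1: b_1 = 12 − 8 − 0 = 4; torsion from ∂_2 factors > 1: none. So H_1 ≅ Z^4.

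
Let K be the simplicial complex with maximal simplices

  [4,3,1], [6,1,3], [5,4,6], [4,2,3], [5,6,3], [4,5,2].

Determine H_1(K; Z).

Fix the vertex order 1 < 2 < 3 < 4 < 5 < 6 and write every simplex with vertices in increasing order. Then dim K = 2 and the simplices of K are:

  0-simplices (6): [1], [2], [3], [4], [5], [6]
  1-simplices (12): [1,3], [1,4], [1,6], [2,3], [2,4], [2,5], [3,4], [3,5], [3,6], [4,5], [4,6], [5,6]
  2-simplices (6): [1,3,4], [1,3,6], [2,3,4], [2,4,5], [3,5,6], [4,5,6]

Hence C_0 ≅ Z^6, C_1 ≅ Z^12, C_2 ≅ Z^6.

Boundary ∂_1: C_1 → C_0 maps an edge to its endpoints' difference, ∂[p,q] = q − p.
The resulting 6×12 matrix has rank 5, and its Smith normal form has invariant factors (1,1,1,1,1).

The boundary map ∂_2: C_2 → C_1 sends each 2-simplex [p,q,r] to [q,r] − [p,r] + [p,q]. For instance
  ∂[2,4,5] = [4,5] − [2,5] + [2,4],
  ∂[1,3,6] = [3,6] − [1,6] + [1,3].
The resulting 12×6 matrix has rank 6, and its Smith normal form has invariant factors (1,1,1,1,1,1).

Reading off H_k = ker ∂_k / im ∂_{k+1}:

  H_1: rank ker ∂_1 − rank ∂_2 = (12 − 5) − 6 = 1, and the invariant factors of ∂_2 are all 1, so H_1 ≅ Z.

(K is a triangulation of the cylinder S^1 x I.)

H_1 = Z.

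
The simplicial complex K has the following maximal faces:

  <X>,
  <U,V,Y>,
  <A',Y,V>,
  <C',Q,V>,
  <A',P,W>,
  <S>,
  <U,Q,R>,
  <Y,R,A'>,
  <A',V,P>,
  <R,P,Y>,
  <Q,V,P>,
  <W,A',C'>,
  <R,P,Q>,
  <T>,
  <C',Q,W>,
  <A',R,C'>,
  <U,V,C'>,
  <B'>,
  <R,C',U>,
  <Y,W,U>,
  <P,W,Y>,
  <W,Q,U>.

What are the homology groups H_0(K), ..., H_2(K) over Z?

K has 13 vertices, 27 edges, 18 triangles.
rank ∂_0 = 0, rank ∂_1 = 8 ⇒ b_0 = 13 − 0 − 8 = 5; all invariant factors of ∂_1 are 1 so no torsion. So H_0 = Z^5.
rank ∂_1 = 8, rank ∂_2 = 18 ⇒ b_1 = 27 − 8 − 18 = 1; ∂_2 has invariant factor(s) [2] giving torsion. So H_1 = Z ⊕ Z/2.
rank ∂_2 = 18, rank ∂_3 = 0 ⇒ b_2 = 18 − 18 − 0 = 0. So H_2 = 0.

H_0 ≅ Z^5,  H_1 ≅ Z ⊕ Z/2,  H_2 = 0.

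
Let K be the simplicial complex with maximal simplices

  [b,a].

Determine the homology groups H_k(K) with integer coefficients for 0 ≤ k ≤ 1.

H_0 ≅ Z,  H_1 = 0.

Take the total order a < b on the vertex set. Then K (dimension 1) consists of the simplices:

  0-simplices (2): a, b
  1-simplices (1): ab

giving chain groups C_0 ≅ Z^2, C_1 ≅ Z^1.

The boundary map ∂_1: C_1 → C_0 sends each edge [p,q] (with p < q) to q − p.
The resulting 2×1 matrix has rank 1, and its Smith normal form has invariant factors (1).

From H_k ≅ ker(∂_k) / im(∂_{k+1}) we obtain:

  H_0: rank C_0 − rank ∂_1 = 2 − 1 = 1, and the invariant factors of ∂_1 are all 1, so H_0 = Z.
  H_1: rank ker ∂_1 − rank ∂_2 = (1 − 1) − 0 = 0, and there is no ∂_2, so H_1 = 0.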